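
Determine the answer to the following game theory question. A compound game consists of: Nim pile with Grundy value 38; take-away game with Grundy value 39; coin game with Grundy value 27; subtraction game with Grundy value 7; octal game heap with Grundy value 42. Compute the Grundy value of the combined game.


By the Sprague-Grundy theorem, the Grundy value of a sum of games is the XOR of individual Grundy values.
Nim pile: Grundy value = 38. Running XOR: 0 XOR 38 = 38
take-away game: Grundy value = 39. Running XOR: 38 XOR 39 = 1
coin game: Grundy value = 27. Running XOR: 1 XOR 27 = 26
subtraction game: Grundy value = 7. Running XOR: 26 XOR 7 = 29
octal game heap: Grundy value = 42. Running XOR: 29 XOR 42 = 55
The combined Grundy value is 55.

55


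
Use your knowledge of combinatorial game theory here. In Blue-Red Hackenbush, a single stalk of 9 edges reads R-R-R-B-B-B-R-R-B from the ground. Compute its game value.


Edges (from ground): R-R-R-B-B-B-R-R-B
By Berlekamp's sign-expansion rule, a Blue-Red Hackenbush stalk has the value of the surreal number whose sign sequence is the edge sequence with B -> + and R -> -.
Sign sequence: ---+++--+
Trace the sign expansion in the surreal number tree, starting from 0:
Edge 1: R (sign -) -> bounds (-inf, 0), value = -1
Edge 2: R (sign -) -> bounds (-inf, -1), value = -2
Edge 3: R (sign -) -> bounds (-inf, -2), value = -3
Edge 4: B (sign +) -> bounds (-3, -2), value = -5/2
Edge 5: B (sign +) -> bounds (-5/2, -2), value = -9/4
Edge 6: B (sign +) -> bounds (-9/4, -2), value = -17/8
Edge 7: R (sign -) -> bounds (-9/4, -17/8), value = -35/16
Edge 8: R (sign -) -> bounds (-9/4, -35/16), value = -71/32
Edge 9: B (sign +) -> bounds (-71/32, -35/16), value = -141/64
Game value = -141/64

-141/64


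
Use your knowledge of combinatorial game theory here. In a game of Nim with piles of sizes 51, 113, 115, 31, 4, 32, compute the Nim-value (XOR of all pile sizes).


We need the XOR (exclusive or) of all pile sizes.
After XOR-ing pile 1 (size 51): 0 XOR 51 = 51
After XOR-ing pile 2 (size 113): 51 XOR 113 = 66
After XOR-ing pile 3 (size 115): 66 XOR 115 = 49
After XOR-ing pile 4 (size 31): 49 XOR 31 = 46
After XOR-ing pile 5 (size 4): 46 XOR 4 = 42
After XOR-ing pile 6 (size 32): 42 XOR 32 = 10
The Nim-value of this position is 10.

10


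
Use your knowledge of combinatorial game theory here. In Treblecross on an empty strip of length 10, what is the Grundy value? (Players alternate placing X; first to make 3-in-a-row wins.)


Treblecross: place X on empty cells; 3-in-a-row wins.
Playing within two cells of an existing X lets the opponent win at once, so sensible play treats the cells i-2..i+2 around each X as dead. The player left with no safe cell loses, so this is a normal-play take-away game on strips of safe cells.
Placing X at cell i (0-indexed) of a strip of k safe cells leaves independent strips of sizes max(0, i-2) and max(0, k-i-3). Hence G(k) = mex{ G(max(0,i-2)) XOR G(max(0,k-i-3)) : 0 <= i < k }, with G(0) = 0.
G(1): splits (0,0):0^0=0 -> mex({0}) = 1
G(2): splits (0,0):0^0=0 -> mex({0}) = 1
G(3): splits (0,0):0^0=0 -> mex({0}) = 1
G(4): splits (0,1):0^1=1 (0,0):0^0=0 -> mex({0, 1}) = 2
G(5): splits (0,2):0^1=1 (0,1):0^1=1 (0,0):0^0=0 -> mex({0, 1}) = 2
G(6) = mex({1}) = 0
G(7) = mex({0, 1, 2}) = 3
G(8) = mex({0, 1, 2}) = 3
G(9) = mex({0, 2}) = 1
G(10) = mex({0, 2, 3}) = 1
Therefore G(10) = 1.

1


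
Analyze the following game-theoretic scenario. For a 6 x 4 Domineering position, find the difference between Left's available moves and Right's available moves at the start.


Board is 6 x 4 (rows x cols).
Left (vertical) placements: (rows-1) * cols = 5 * 4 = 20
Right (horizontal) placements: rows * (cols-1) = 6 * 3 = 18
Advantage = Left - Right = 20 - 18 = 2

2


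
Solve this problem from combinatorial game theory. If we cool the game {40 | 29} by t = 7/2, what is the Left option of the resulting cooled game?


Original game: {40 | 29} (a switch {a | b} with a > b).
Cooling by t (for t below the temperature (a - b)/2 = 11/2) taxes each move by t: {a | b} cooled by t is {a - t | b + t}.
Cooling amount: t = 7/2
Cooled Left option: 40 - 7/2 = 73/2
Cooled Right option: 29 + 7/2 = 65/2
Cooled game: {73/2 | 65/2}
Left option = 73/2

73/2


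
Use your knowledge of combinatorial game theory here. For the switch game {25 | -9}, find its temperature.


The game is {25 | -9}, a switch {a | b} with numbers a > b.
Cooling {a | b} by t gives {a - t | b + t}, which stops being hot when a - t = b + t, i.e. at t = (a - b)/2. So the temperature of a switch is (a - b)/2.
Temperature = (Left option - Right option) / 2
= (25 - (-9)) / 2
= 34 / 2
= 17

17


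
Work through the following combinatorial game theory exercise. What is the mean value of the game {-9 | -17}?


Game = {-9 | -17}, a switch {a | b} with numbers a > b.
Its thermograph has left wall a - t and right wall b + t, which meet at t = (a - b)/2, where both equal (a + b)/2. So the mast (mean value) is at (a + b)/2.
Mean = (-9 + (-17))/2 = -26/2 = -13

-13


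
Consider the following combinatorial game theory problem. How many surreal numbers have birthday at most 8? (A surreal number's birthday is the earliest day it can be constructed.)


Day 0: {|} = 0 is born. Count = 1.
Day n: the number of surreal numbers born by day n is 2^(n+1) - 1.
By day 0: 2^1 - 1 = 1
By day 1: 2^2 - 1 = 3
By day 2: 2^3 - 1 = 7
By day 3: 2^4 - 1 = 15
By day 4: 2^5 - 1 = 31
By day 5: 2^6 - 1 = 63
By day 6: 2^7 - 1 = 127
By day 7: 2^8 - 1 = 255
By day 8: 2^9 - 1 = 511
By day 8: 511 surreal numbers.

511


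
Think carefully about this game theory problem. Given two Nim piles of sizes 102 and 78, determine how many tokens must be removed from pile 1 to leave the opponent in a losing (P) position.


Piles: 102 and 78
Current XOR: 102 XOR 78 = 40 (non-zero, so this is an N-position).
To make the XOR zero, we need to find a move that balances the piles.
For pile 1 (size 102): target = 102 XOR 40 = 78
We reduce pile 1 from 102 to 78.
Tokens removed: 102 - 78 = 24
Verification: 78 XOR 78 = 0

24


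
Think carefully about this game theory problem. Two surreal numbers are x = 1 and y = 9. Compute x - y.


x = 1, y = 9
x - y = 1 - 9 = -8

-8


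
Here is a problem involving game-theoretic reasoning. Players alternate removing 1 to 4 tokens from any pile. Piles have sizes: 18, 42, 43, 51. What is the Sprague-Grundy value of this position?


Subtraction set: {1, 2, 3, 4}
For this subtraction set, G(n) = n mod 5 (period = max + 1 = 5).
Pile 1 (size 18): G(18) = 18 mod 5 = 3
Pile 2 (size 42): G(42) = 42 mod 5 = 2
Pile 3 (size 43): G(43) = 43 mod 5 = 3
Pile 4 (size 51): G(51) = 51 mod 5 = 1
Total Grundy value = XOR of all: 3 XOR 2 XOR 3 XOR 1 = 3

3


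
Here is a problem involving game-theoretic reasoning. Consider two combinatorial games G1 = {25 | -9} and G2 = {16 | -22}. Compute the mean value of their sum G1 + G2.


G1 = {25 | -9}, G2 = {16 | -22}
Each is a switch {a | b} with numbers a > b; its mean value is (a + b)/2, and mean value is additive over game sums: m(G1 + G2) = m(G1) + m(G2).
Mean of G1 = (25 + (-9))/2 = 16/2 = 8
Mean of G2 = (16 + (-22))/2 = -6/2 = -3
Mean of G1 + G2 = 8 + -3 = 5

5


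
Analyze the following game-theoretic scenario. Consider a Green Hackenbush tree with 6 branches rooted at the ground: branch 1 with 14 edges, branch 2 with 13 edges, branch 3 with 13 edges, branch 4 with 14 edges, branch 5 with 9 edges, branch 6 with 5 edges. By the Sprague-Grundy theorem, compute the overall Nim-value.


The tree has 6 branches from the ground vertex.
In Green Hackenbush, the Nim-value of a simple path of length k is k.
Branch 1: length 14, Nim-value = 14
Branch 2: length 13, Nim-value = 13
Branch 3: length 13, Nim-value = 13
Branch 4: length 14, Nim-value = 14
Branch 5: length 9, Nim-value = 9
Branch 6: length 5, Nim-value = 5
Total Nim-value = XOR of all branch values:
0 XOR 14 = 14
14 XOR 13 = 3
3 XOR 13 = 14
14 XOR 14 = 0
0 XOR 9 = 9
9 XOR 5 = 12
Nim-value of the tree = 12

12


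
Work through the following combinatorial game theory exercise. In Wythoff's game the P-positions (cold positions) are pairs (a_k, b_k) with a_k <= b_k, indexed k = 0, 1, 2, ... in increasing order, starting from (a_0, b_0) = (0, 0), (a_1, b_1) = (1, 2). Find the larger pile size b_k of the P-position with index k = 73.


By Wythoff's theorem, a_k = floor(k * phi) and b_k = floor(k * phi^2) = a_k + k, where phi = (1 + sqrt(5))/2 is the golden ratio.
phi = (1 + sqrt(5))/2 = 1.618034
phi^2 = phi + 1 = 2.618034
k = 73
k * phi^2 = 73 * 2.618034 = 191.116481
b_73 = floor(k * phi^2) = 191 (check: a_73 + k = 118 + 73 = 191)

191


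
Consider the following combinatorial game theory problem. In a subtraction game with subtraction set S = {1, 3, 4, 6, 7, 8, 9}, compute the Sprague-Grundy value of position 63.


The subtraction set is S = {1, 3, 4, 6, 7, 8, 9}.
G(k) = mex{ G(k - s) : s in S, s <= k }. We compute iteratively: G(0) = 0.
G(1) = mex({0}) = 1
G(2) = mex({1}) = 0
G(3) = mex({0}) = 1
G(4) = mex({0, 1}) = 2
G(5) = mex({0, 1, 2}) = 3
G(6) = mex({0, 1, 3}) = 2
G(7) = mex({0, 1, 2}) = 3
G(8) = mex({0, 1, 2, 3}) = 4
G(9) = mex({0, 1, 2, 3, 4}) = 5
G(10) = mex({0, 1, 2, 3, 5}) = 4
G(11) = mex({0, 1, 2, 3, 4}) = 5
G(12) = mex({1, 2, 3, 4, 5}) = 0
G(13) = mex({0, 2, 3, 4, 5}) = 1
G(14) = mex({1, 2, 3, 4, 5}) = 0
G(15) = mex({0, 2, 3, 4, 5}) = 1
G(16) = mex({0, 1, 3, 4, 5}) = 2
G(17) = mex({0, 1, 2, 4, 5}) = 3
G(18) = mex({0, 1, 3, 4, 5}) = 2
G(19) = mex({0, 1, 2, 4, 5}) = 3
G(20) = mex({0, 1, 2, 3, 5}) = 4
Observe that G(12)..G(20) = 0, 1, 0, 1, 2, 3, 2, 3, 4 repeats G(0)..G(8) = 0, 1, 0, 1, 2, 3, 2, 3, 4.
For k >= max(S) = 9, G(k) is determined by the previous 9 values G(k-9)..G(k-1); a window of 9 consecutive values has recurred shifted by 12, so by induction G(k + 12) = G(k) for all k >= 0: the sequence is periodic from the start with period 12.
One period: G(0..11) = 0, 1, 0, 1, 2, 3, 2, 3, 4, 5, 4, 5.
63 mod 12 = 3, so G(63) = G(3) = 1.

1


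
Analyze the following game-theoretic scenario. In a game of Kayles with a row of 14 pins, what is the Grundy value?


Kayles: a move removes 1 or 2 adjacent pins from a contiguous row.
Removing pins from a row of k leaves two independent rows (a, b) with a + b = k - 1 (one pin) or a + b = k - 2 (two pins); an end removal gives a = 0.
By Sprague-Grundy, G(k) = mex{ G(a) XOR G(b) } over all these splits. G(0) = 0.
G(1): splits (0,0):0^0=0 -> mex({0}) = 1
G(2): splits (0,1):0^1=1 (0,0):0^0=0 -> mex({0, 1}) = 2
G(3): splits (0,2):0^2=2 (1,1):1^1=0 (0,1):0^1=1 -> mex({0, 1, 2}) = 3
G(4): splits (0,3):0^3=3 (1,2):1^2=3 (0,2):0^2=2 (1,1):1^1=0 -> mex({0, 2, 3}) = 1
G(5): splits (0,4):0^1=1 (1,3):1^3=2 (2,2):2^2=0 (0,3):0^3=3 (1,2):1^2=3 -> mex({0, 1, 2, 3}) = 4
G(6) = mex({0, 1, 2, 4}) = 3
G(7) = mex({0, 1, 3, 4, 5}) = 2
G(8) = mex({0, 2, 3, 5, 6}) = 1
G(9) = mex({0, 1, 2, 3, 6, 7}) = 4
G(10) = mex({0, 1, 3, 4, 5, 7}) = 2
G(11) = mex({0, 1, 2, 3, 4, 5}) = 6
G(12) = mex({0, 1, 2, 3, 5, 6, 7}) = 4
G(13) = mex({0, 2, 3, 4, 6, 7}) = 1
G(14) = mex({0, 1, 4, 5, 6, 7}) = 2
Therefore G(14) = 2.

2


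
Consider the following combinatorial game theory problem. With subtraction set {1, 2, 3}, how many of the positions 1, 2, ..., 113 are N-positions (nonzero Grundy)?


Subtraction set S = {1, 2, 3}, so G(n) = n mod 4.
G(n) = 0 when n is a multiple of 4.
Multiples of 4 in [1, 113]: 28
N-positions (nonzero Grundy) = 113 - 28 = 85

85


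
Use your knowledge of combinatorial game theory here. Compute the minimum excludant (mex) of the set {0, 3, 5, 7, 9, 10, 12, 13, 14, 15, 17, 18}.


Set = {0, 3, 5, 7, 9, 10, 12, 13, 14, 15, 17, 18}
0 is in the set.
1 is NOT in the set. This is the mex.
mex = 1

1


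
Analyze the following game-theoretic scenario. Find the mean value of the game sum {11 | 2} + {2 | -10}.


G1 = {11 | 2}, G2 = {2 | -10}
Each is a switch {a | b} with numbers a > b; its mean value is (a + b)/2, and mean value is additive over game sums: m(G1 + G2) = m(G1) + m(G2).
Mean of G1 = (11 + (2))/2 = 13/2 = 13/2
Mean of G2 = (2 + (-10))/2 = -8/2 = -4
Mean of G1 + G2 = 13/2 + -4 = 5/2

5/2


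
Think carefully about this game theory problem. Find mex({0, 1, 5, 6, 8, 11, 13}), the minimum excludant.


Set = {0, 1, 5, 6, 8, 11, 13}
0 is in the set.
1 is in the set.
2 is NOT in the set. This is the mex.
mex = 2

2


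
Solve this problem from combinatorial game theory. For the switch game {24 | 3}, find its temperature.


The game is {24 | 3}, a switch {a | b} with numbers a > b.
Cooling {a | b} by t gives {a - t | b + t}, which stops being hot when a - t = b + t, i.e. at t = (a - b)/2. So the temperature of a switch is (a - b)/2.
Temperature = (Left option - Right option) / 2
= (24 - (3)) / 2
= 21 / 2
= 21/2

21/2


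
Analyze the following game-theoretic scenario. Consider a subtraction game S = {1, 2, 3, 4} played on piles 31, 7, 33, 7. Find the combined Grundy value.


Subtraction set: {1, 2, 3, 4}
For this subtraction set, G(n) = n mod 5 (period = max + 1 = 5).
Pile 1 (size 31): G(31) = 31 mod 5 = 1
Pile 2 (size 7): G(7) = 7 mod 5 = 2
Pile 3 (size 33): G(33) = 33 mod 5 = 3
Pile 4 (size 7): G(7) = 7 mod 5 = 2
Total Grundy value = XOR of all: 1 XOR 2 XOR 3 XOR 2 = 2

2


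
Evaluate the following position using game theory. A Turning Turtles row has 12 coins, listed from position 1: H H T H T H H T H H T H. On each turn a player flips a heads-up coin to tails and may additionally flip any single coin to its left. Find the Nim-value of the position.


Coins: H H T H T H H T H H T H
Key fact: a single head at position k behaves exactly like a Nim heap of size k (turning it to T and optionally flipping a coin at j < k corresponds to moving the heap from k to j, or to 0), and heads combine as a disjunctive sum (two heads at the same place would cancel, matching j XOR j = 0). So the Nim-value is the XOR of the 1-indexed positions of the heads.
Face-up positions (1-indexed): [1, 2, 4, 6, 7, 9, 10, 12]
XOR 0 with 1: 0 XOR 1 = 1
XOR 1 with 2: 1 XOR 2 = 3
XOR 3 with 4: 3 XOR 4 = 7
XOR 7 with 6: 7 XOR 6 = 1
XOR 1 with 7: 1 XOR 7 = 6
XOR 6 with 9: 6 XOR 9 = 15
XOR 15 with 10: 15 XOR 10 = 5
XOR 5 with 12: 5 XOR 12 = 9
Nim-value = 9

9


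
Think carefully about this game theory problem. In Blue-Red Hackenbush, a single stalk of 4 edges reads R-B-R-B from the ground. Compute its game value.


Edges (from ground): R-B-R-B
By Berlekamp's sign-expansion rule, a Blue-Red Hackenbush stalk has the value of the surreal number whose sign sequence is the edge sequence with B -> + and R -> -.
Sign sequence: -+-+
Trace the sign expansion in the surreal number tree, starting from 0:
Edge 1: R (sign -) -> bounds (-inf, 0), value = -1
Edge 2: B (sign +) -> bounds (-1, 0), value = -1/2
Edge 3: R (sign -) -> bounds (-1, -1/2), value = -3/4
Edge 4: B (sign +) -> bounds (-3/4, -1/2), value = -5/8
Game value = -5/8

-5/8


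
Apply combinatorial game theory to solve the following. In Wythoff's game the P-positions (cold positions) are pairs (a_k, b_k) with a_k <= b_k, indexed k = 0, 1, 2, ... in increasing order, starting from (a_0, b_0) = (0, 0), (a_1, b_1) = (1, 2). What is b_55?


By Wythoff's theorem, a_k = floor(k * phi) and b_k = floor(k * phi^2) = a_k + k, where phi = (1 + sqrt(5))/2 is the golden ratio.
phi = (1 + sqrt(5))/2 = 1.618034
phi^2 = phi + 1 = 2.618034
k = 55
k * phi^2 = 55 * 2.618034 = 143.991869
b_55 = floor(k * phi^2) = 143 (check: a_55 + k = 88 + 55 = 143)

143


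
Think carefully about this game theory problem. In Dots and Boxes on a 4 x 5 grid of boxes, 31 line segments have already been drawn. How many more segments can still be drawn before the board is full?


Grid: 4 x 5 boxes, i.e. 5 rows and 6 columns of dots.
Horizontal edges: (rows + 1) * cols = 5 * 5 = 25
Vertical edges: rows * (cols + 1) = 4 * 6 = 24
Total edges: 25 + 24 = 49
Edges drawn: 31
Remaining: 49 - 31 = 18

18


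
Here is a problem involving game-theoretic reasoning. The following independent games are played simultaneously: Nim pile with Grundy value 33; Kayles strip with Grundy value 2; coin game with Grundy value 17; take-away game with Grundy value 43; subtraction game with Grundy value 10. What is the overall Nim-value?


By the Sprague-Grundy theorem, the Grundy value of a sum of games is the XOR of individual Grundy values.
Nim pile: Grundy value = 33. Running XOR: 0 XOR 33 = 33
Kayles strip: Grundy value = 2. Running XOR: 33 XOR 2 = 35
coin game: Grundy value = 17. Running XOR: 35 XOR 17 = 50
take-away game: Grundy value = 43. Running XOR: 50 XOR 43 = 25
subtraction game: Grundy value = 10. Running XOR: 25 XOR 10 = 19
The combined Grundy value is 19.

19


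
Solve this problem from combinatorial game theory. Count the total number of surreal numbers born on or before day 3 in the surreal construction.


Day 0: {|} = 0 is born. Count = 1.
Day n: the number of surreal numbers born by day n is 2^(n+1) - 1.
By day 0: 2^1 - 1 = 1
By day 1: 2^2 - 1 = 3
By day 2: 2^3 - 1 = 7
By day 3: 2^4 - 1 = 15
By day 3: 15 surreal numbers.

15


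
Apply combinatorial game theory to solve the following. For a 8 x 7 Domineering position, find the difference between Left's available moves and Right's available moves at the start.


Board is 8 x 7 (rows x cols).
Left (vertical) placements: (rows-1) * cols = 7 * 7 = 49
Right (horizontal) placements: rows * (cols-1) = 8 * 6 = 48
Advantage = Left - Right = 49 - 48 = 1

1


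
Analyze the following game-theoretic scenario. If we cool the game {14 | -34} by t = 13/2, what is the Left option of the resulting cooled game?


Original game: {14 | -34} (a switch {a | b} with a > b).
Cooling by t (for t below the temperature (a - b)/2 = 24) taxes each move by t: {a | b} cooled by t is {a - t | b + t}.
Cooling amount: t = 13/2
Cooled Left option: 14 - 13/2 = 15/2
Cooled Right option: -34 + 13/2 = -55/2
Cooled game: {15/2 | -55/2}
Left option = 15/2

15/2


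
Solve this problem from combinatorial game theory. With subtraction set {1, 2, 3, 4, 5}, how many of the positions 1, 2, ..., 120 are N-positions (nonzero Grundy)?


Subtraction set S = {1, 2, 3, 4, 5}, so G(n) = n mod 6.
G(n) = 0 when n is a multiple of 6.
Multiples of 6 in [1, 120]: 20
N-positions (nonzero Grundy) = 120 - 20 = 100

100


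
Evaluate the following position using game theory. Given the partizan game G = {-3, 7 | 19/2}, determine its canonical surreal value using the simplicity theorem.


Left options: {-3, 7}, max = 7
Right options: {19/2}, min = 19/2
All options are numbers and max(Left) < min(Right), so by the simplicity theorem the value is the simplest (earliest-born) number strictly between 7 and 19/2.
Integers 8 through 9 all lie strictly between 7 and 19/2.
Among integers, the simplest (lowest birthday = smallest |n|; 0 is born on day 0, +-n on day n) is 8.
No non-integer in the interval can be simpler: if x is a non-integer in the interval, then floor(x) or ceil(x) also lies in the interval (the interval contains an integer), and both are proper prefixes of x's sign expansion, i.e. born earlier. So the game value is 8.
Game value = 8

8


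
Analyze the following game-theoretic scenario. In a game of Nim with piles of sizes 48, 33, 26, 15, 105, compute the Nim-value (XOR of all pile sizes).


We need the XOR (exclusive or) of all pile sizes.
After XOR-ing pile 1 (size 48): 0 XOR 48 = 48
After XOR-ing pile 2 (size 33): 48 XOR 33 = 17
After XOR-ing pile 3 (size 26): 17 XOR 26 = 11
After XOR-ing pile 4 (size 15): 11 XOR 15 = 4
After XOR-ing pile 5 (size 105): 4 XOR 105 = 109
The Nim-value of this position is 109.

109


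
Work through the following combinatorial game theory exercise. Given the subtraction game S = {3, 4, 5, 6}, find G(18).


The subtraction set is S = {3, 4, 5, 6}.
G(k) = mex{ G(k - s) : s in S, s <= k }. We compute iteratively: G(0) = 0.
G(1) = mex({}) = 0
G(2) = mex({}) = 0
G(3) = mex({0}) = 1
G(4) = mex({0}) = 1
G(5) = mex({0}) = 1
G(6) = mex({0, 1}) = 2
G(7) = mex({0, 1}) = 2
G(8) = mex({0, 1}) = 2
G(9) = mex({1, 2}) = 0
G(10) = mex({1, 2}) = 0
G(11) = mex({1, 2}) = 0
G(12) = mex({0, 2}) = 1
G(13) = mex({0, 2}) = 1
G(14) = mex({0, 2}) = 1
Observe that G(9)..G(14) = 0, 0, 0, 1, 1, 1 repeats G(0)..G(5) = 0, 0, 0, 1, 1, 1.
For k >= max(S) = 6, G(k) is determined by the previous 6 values G(k-6)..G(k-1); a window of 6 consecutive values has recurred shifted by 9, so by induction G(k + 9) = G(k) for all k >= 0: the sequence is periodic from the start with period 9.
One period: G(0..8) = 0, 0, 0, 1, 1, 1, 2, 2, 2.
18 mod 9 = 0, so G(18) = G(0) = 0.

0


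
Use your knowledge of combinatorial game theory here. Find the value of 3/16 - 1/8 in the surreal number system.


x = 3/16, y = 1/8
Converting to common denominator: 16
x = 3/16, y = 2/16
x - y = 3/16 - 1/8 = 1/16

1/16


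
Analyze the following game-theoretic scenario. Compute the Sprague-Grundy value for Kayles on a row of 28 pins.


Kayles: a move removes 1 or 2 adjacent pins from a contiguous row.
Removing pins from a row of k leaves two independent rows (a, b) with a + b = k - 1 (one pin) or a + b = k - 2 (two pins); an end removal gives a = 0.
By Sprague-Grundy, G(k) = mex{ G(a) XOR G(b) } over all these splits. G(0) = 0.
G(1): splits (0,0):0^0=0 -> mex({0}) = 1
G(2): splits (0,1):0^1=1 (0,0):0^0=0 -> mex({0, 1}) = 2
G(3): splits (0,2):0^2=2 (1,1):1^1=0 (0,1):0^1=1 -> mex({0, 1, 2}) = 3
G(4): splits (0,3):0^3=3 (1,2):1^2=3 (0,2):0^2=2 (1,1):1^1=0 -> mex({0, 2, 3}) = 1
G(5): splits (0,4):0^1=1 (1,3):1^3=2 (2,2):2^2=0 (0,3):0^3=3 (1,2):1^2=3 -> mex({0, 1, 2, 3}) = 4
G(6) = mex({0, 1, 2, 4}) = 3
G(7) = mex({0, 1, 3, 4, 5}) = 2
G(8) = mex({0, 2, 3, 5, 6}) = 1
G(9) = mex({0, 1, 2, 3, 6, 7}) = 4
G(10) = mex({0, 1, 3, 4, 5, 7}) = 2
G(11) = mex({0, 1, 2, 3, 4, 5}) = 6
G(12) = mex({0, 1, 2, 3, 5, 6, 7}) = 4
G(13) = mex({0, 2, 3, 4, 6, 7}) = 1
G(14) = mex({0, 1, 4, 5, 6, 7}) = 2
G(15) = mex({0, 1, 2, 3, 4, 5, 6}) = 7
G(16) = mex({0, 2, 3, 5, 6, 7}) = 1
G(17) = mex({0, 1, 2, 3, 5, 6, 7}) = 4
G(18) = mex({0, 1, 2, 4, 5, 6}) = 3
G(19) = mex({0, 1, 3, 4, 5, 7}) = 2
G(20) = mex({0, 2, 3, 4, 5, 6, 7}) = 1
G(21) = mex({0, 1, 2, 3, 5, 6, 7}) = 4
G(22) = mex({0, 1, 2, 3, 4, 5, 7}) = 6
G(23) = mex({0, 1, 2, 3, 4, 5, 6}) = 7
G(24) = mex({0, 1, 2, 3, 5, 6, 7}) = 4
G(25) = mex({0, 2, 3, 4, 6, 7}) = 1
G(26) = mex({0, 1, 3, 4, 5, 6, 7}) = 2
G(27) = mex({0, 1, 2, 3, 4, 5, 6, 7}) = 8
G(28) = mex({0, 1, 2, 3, 4, 6, 7, 8}) = 5
Therefore G(28) = 5.

5


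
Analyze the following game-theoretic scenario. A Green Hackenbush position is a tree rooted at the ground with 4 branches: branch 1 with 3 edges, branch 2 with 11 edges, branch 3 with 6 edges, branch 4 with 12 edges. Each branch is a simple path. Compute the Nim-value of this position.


The tree has 4 branches from the ground vertex.
In Green Hackenbush, the Nim-value of a simple path of length k is k.
Branch 1: length 3, Nim-value = 3
Branch 2: length 11, Nim-value = 11
Branch 3: length 6, Nim-value = 6
Branch 4: length 12, Nim-value = 12
Total Nim-value = XOR of all branch values:
0 XOR 3 = 3
3 XOR 11 = 8
8 XOR 6 = 14
14 XOR 12 = 2
Nim-value of the tree = 2

2


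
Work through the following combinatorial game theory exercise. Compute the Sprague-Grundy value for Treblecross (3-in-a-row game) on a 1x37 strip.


Treblecross: place X on empty cells; 3-in-a-row wins.
Playing within two cells of an existing X lets the opponent win at once, so sensible play treats the cells i-2..i+2 around each X as dead. The player left with no safe cell loses, so this is a normal-play take-away game on strips of safe cells.
Placing X at cell i (0-indexed) of a strip of k safe cells leaves independent strips of sizes max(0, i-2) and max(0, k-i-3). Hence G(k) = mex{ G(max(0,i-2)) XOR G(max(0,k-i-3)) : 0 <= i < k }, with G(0) = 0.
G(1): splits (0,0):0^0=0 -> mex({0}) = 1
G(2): splits (0,0):0^0=0 -> mex({0}) = 1
G(3): splits (0,0):0^0=0 -> mex({0}) = 1
G(4): splits (0,1):0^1=1 (0,0):0^0=0 -> mex({0, 1}) = 2
G(5): splits (0,2):0^1=1 (0,1):0^1=1 (0,0):0^0=0 -> mex({0, 1}) = 2
G(6) = mex({1}) = 0
G(7) = mex({0, 1, 2}) = 3
G(8) = mex({0, 1, 2}) = 3
G(9) = mex({0, 2}) = 1
G(10) = mex({0, 2, 3}) = 1
G(11) = mex({0, 3}) = 1
G(12) = mex({1, 3}) = 0
G(13) = mex({0, 1, 2, 3}) = 4
G(14) = mex({0, 1, 2}) = 3
G(15) = mex({0, 1, 2}) = 3
G(16) = mex({0, 1, 2, 4}) = 3
G(17) = mex({0, 1, 3, 4}) = 2
G(18) = mex({0, 1, 3, 4}) = 2
G(19) = mex({0, 1, 3, 5}) = 2
G(20) = mex({0, 1, 2, 3, 5}) = 4
G(21) = mex({0, 1, 2, 3, 5}) = 4
G(22) = mex({1, 2, 6}) = 0
G(23) = mex({0, 1, 2, 3, 4, 6}) = 5
G(24) = mex({0, 1, 2, 3, 4}) = 5
G(25) = mex({0, 1, 3, 4, 7}) = 2
G(26) = mex({0, 1, 3, 4, 5, 7}) = 2
G(27) = mex({0, 1, 3, 5}) = 2
G(28) = mex({0, 1, 2, 5}) = 3
G(29) = mex({0, 1, 2, 4, 5, 6}) = 3
G(30) = mex({1, 2, 4, 6}) = 0
G(31) = mex({0, 1, 2, 3, 4, 6}) = 5
G(32) = mex({1, 2, 3, 4, 7}) = 0
G(33) = mex({0, 3, 7}) = 1
G(34) = mex({0, 2, 3, 5, 7}) = 1
G(35) = mex({0, 2, 3, 5, 6}) = 1
G(36) = mex({0, 1, 2, 5, 6}) = 3
G(37) = mex({0, 1, 2, 4, 5, 6}) = 3
Therefore G(37) = 3.

3


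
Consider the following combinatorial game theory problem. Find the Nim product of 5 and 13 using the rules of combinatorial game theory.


Nim multiplication is bilinear over XOR: (u XOR v) * w = (u*w) XOR (v*w).
So we split each operand into its bit components and XOR the pairwise Nim products.
5 = 1 + 4 (as XOR of powers of 2).
13 = 1 + 4 + 8 (as XOR of powers of 2).
Using the standard Nim-product table on single bits:
  2*2 = 3,   2*4 = 8,   2*8 = 12,
  4*4 = 6,   4*8 = 11,  8*8 = 13,
and  1*x = x (identity), k*l = l*k (commutative).
Pairwise Nim products:
  1 * 1 = 1
  1 * 4 = 4
  1 * 8 = 8
  4 * 1 = 4
  4 * 4 = 6
  4 * 8 = 11
XOR them: 1 XOR 4 XOR 8 XOR 4 XOR 6 XOR 11 = 4.
Result: 5 * 13 = 4 (in Nim).

4


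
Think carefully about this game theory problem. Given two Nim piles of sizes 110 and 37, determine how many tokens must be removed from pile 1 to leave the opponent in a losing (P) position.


Piles: 110 and 37
Current XOR: 110 XOR 37 = 75 (non-zero, so this is an N-position).
To make the XOR zero, we need to find a move that balances the piles.
For pile 1 (size 110): target = 110 XOR 75 = 37
We reduce pile 1 from 110 to 37.
Tokens removed: 110 - 37 = 73
Verification: 37 XOR 37 = 0

73


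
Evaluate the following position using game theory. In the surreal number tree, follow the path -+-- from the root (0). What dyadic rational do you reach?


Sign expansion: -+--
Rule: track bounds (lo, hi), initially (-inf, +inf). On '+', the current value becomes lo and we move to the simplest number in (value, hi): value + 1 if hi = +inf, otherwise the midpoint (value + hi)/2. On '-', the current value becomes hi and we move to value - 1 if lo = -inf, otherwise the midpoint (lo + value)/2.
Start at 0.
Step 1: sign = -, move left. Bounds: (-inf, 0). Value = -1
Step 2: sign = +, move right. Bounds: (-1, 0). Value = -1/2
Step 3: sign = -, move left. Bounds: (-1, -1/2). Value = -3/4
Step 4: sign = -, move left. Bounds: (-1, -3/4). Value = -7/8
The surreal number with sign expansion -+-- is -7/8.

-7/8


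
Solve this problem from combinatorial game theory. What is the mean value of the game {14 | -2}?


Game = {14 | -2}, a switch {a | b} with numbers a > b.
Its thermograph has left wall a - t and right wall b + t, which meet at t = (a - b)/2, where both equal (a + b)/2. So the mast (mean value) is at (a + b)/2.
Mean = (14 + (-2))/2 = 12/2 = 6

6


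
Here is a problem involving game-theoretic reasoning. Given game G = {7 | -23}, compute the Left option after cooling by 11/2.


Original game: {7 | -23} (a switch {a | b} with a > b).
Cooling by t (for t below the temperature (a - b)/2 = 15) taxes each move by t: {a | b} cooled by t is {a - t | b + t}.
Cooling amount: t = 11/2
Cooled Left option: 7 - 11/2 = 3/2
Cooled Right option: -23 + 11/2 = -35/2
Cooled game: {3/2 | -35/2}
Left option = 3/2

3/2


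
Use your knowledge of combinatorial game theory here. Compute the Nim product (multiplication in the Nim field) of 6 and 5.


Nim multiplication is bilinear over XOR: (u XOR v) * w = (u*w) XOR (v*w).
So we split each operand into its bit components and XOR the pairwise Nim products.
6 = 2 + 4 (as XOR of powers of 2).
5 = 1 + 4 (as XOR of powers of 2).
Using the standard Nim-product table on single bits:
  2*2 = 3,   2*4 = 8,   2*8 = 12,
  4*4 = 6,   4*8 = 11,  8*8 = 13,
and  1*x = x (identity), k*l = l*k (commutative).
Pairwise Nim products:
  2 * 1 = 2
  2 * 4 = 8
  4 * 1 = 4
  4 * 4 = 6
XOR them: 2 XOR 8 XOR 4 XOR 6 = 8.
Result: 6 * 5 = 8 (in Nim).

8


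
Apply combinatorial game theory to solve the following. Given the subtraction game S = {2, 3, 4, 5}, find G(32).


The subtraction set is S = {2, 3, 4, 5}.
G(k) = mex{ G(k - s) : s in S, s <= k }. We compute iteratively: G(0) = 0.
G(1) = mex({}) = 0
G(2) = mex({0}) = 1
G(3) = mex({0}) = 1
G(4) = mex({0, 1}) = 2
G(5) = mex({0, 1}) = 2
G(6) = mex({0, 1, 2}) = 3
G(7) = mex({1, 2}) = 0
G(8) = mex({1, 2, 3}) = 0
G(9) = mex({0, 2, 3}) = 1
G(10) = mex({0, 2, 3}) = 1
G(11) = mex({0, 1, 3}) = 2
Observe that G(7)..G(11) = 0, 0, 1, 1, 2 repeats G(0)..G(4) = 0, 0, 1, 1, 2.
For k >= max(S) = 5, G(k) is determined by the previous 5 values G(k-5)..G(k-1); a window of 5 consecutive values has recurred shifted by 7, so by induction G(k + 7) = G(k) for all k >= 0: the sequence is periodic from the start with period 7.
One period: G(0..6) = 0, 0, 1, 1, 2, 2, 3.
32 mod 7 = 4, so G(32) = G(4) = 2.

2


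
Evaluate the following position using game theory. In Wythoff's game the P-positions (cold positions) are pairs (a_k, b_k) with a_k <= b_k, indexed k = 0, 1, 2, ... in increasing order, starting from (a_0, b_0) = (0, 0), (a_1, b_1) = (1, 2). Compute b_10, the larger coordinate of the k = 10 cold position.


By Wythoff's theorem, a_k = floor(k * phi) and b_k = floor(k * phi^2) = a_k + k, where phi = (1 + sqrt(5))/2 is the golden ratio.
phi = (1 + sqrt(5))/2 = 1.618034
phi^2 = phi + 1 = 2.618034
k = 10
k * phi^2 = 10 * 2.618034 = 26.180340
b_10 = floor(k * phi^2) = 26 (check: a_10 + k = 16 + 10 = 26)

26


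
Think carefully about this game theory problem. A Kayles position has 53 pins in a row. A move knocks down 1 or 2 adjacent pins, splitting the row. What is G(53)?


Kayles: a move removes 1 or 2 adjacent pins from a contiguous row.
Removing pins from a row of k leaves two independent rows (a, b) with a + b = k - 1 (one pin) or a + b = k - 2 (two pins); an end removal gives a = 0.
By Sprague-Grundy, G(k) = mex{ G(a) XOR G(b) } over all these splits. G(0) = 0.
G(1): splits (0,0):0^0=0 -> mex({0}) = 1
G(2): splits (0,1):0^1=1 (0,0):0^0=0 -> mex({0, 1}) = 2
G(3): splits (0,2):0^2=2 (1,1):1^1=0 (0,1):0^1=1 -> mex({0, 1, 2}) = 3
G(4): splits (0,3):0^3=3 (1,2):1^2=3 (0,2):0^2=2 (1,1):1^1=0 -> mex({0, 2, 3}) = 1
G(5): splits (0,4):0^1=1 (1,3):1^3=2 (2,2):2^2=0 (0,3):0^3=3 (1,2):1^2=3 -> mex({0, 1, 2, 3}) = 4
G(6) = mex({0, 1, 2, 4}) = 3
G(7) = mex({0, 1, 3, 4, 5}) = 2
G(8) = mex({0, 2, 3, 5, 6}) = 1
G(9) = mex({0, 1, 2, 3, 6, 7}) = 4
G(10) = mex({0, 1, 3, 4, 5, 7}) = 2
G(11) = mex({0, 1, 2, 3, 4, 5}) = 6
G(12) = mex({0, 1, 2, 3, 5, 6, 7}) = 4
G(13) = mex({0, 2, 3, 4, 6, 7}) = 1
G(14) = mex({0, 1, 4, 5, 6, 7}) = 2
G(15) = mex({0, 1, 2, 3, 4, 5, 6}) = 7
G(16) = mex({0, 2, 3, 5, 6, 7}) = 1
G(17) = mex({0, 1, 2, 3, 5, 6, 7}) = 4
G(18) = mex({0, 1, 2, 4, 5, 6}) = 3
G(19) = mex({0, 1, 3, 4, 5, 7}) = 2
G(20) = mex({0, 2, 3, 4, 5, 6, 7}) = 1
G(21) = mex({0, 1, 2, 3, 5, 6, 7}) = 4
G(22) = mex({0, 1, 2, 3, 4, 5, 7}) = 6
G(23) = mex({0, 1, 2, 3, 4, 5, 6}) = 7
G(24) = mex({0, 1, 2, 3, 5, 6, 7}) = 4
G(25) = mex({0, 2, 3, 4, 6, 7}) = 1
G(26) = mex({0, 1, 3, 4, 5, 6, 7}) = 2
G(27) = mex({0, 1, 2, 3, 4, 5, 6, 7}) = 8
G(28) = mex({0, 1, 2, 3, 4, 6, 7, 8}) = 5
G(29) = mex({0, 1, 2, 3, 5, 6, 7, 8, 9}) = 4
G(30) = mex({0, 1, 2, 3, 4, 5, 6, 9, 10}) = 7
G(31) = mex({0, 1, 3, 4, 5, 7, 10, 11}) = 2
G(32) = mex({0, 2, 3, 4, 5, 6, 7, 9, 11}) = 1
G(33) = mex({0, 1, 2, 3, 4, 5, 6, 7, 9, 12}) = 8
G(34) = mex({0, 1, 2, 3, 4, 5, 7, 8, 11, 12}) = 6
G(35) = mex({0, 1, 2, 3, 4, 5, 6, 8, 9, 10, 11}) = 7
G(36) = mex({0, 1, 2, 3, 5, 6, 7, 9, 10}) = 4
G(37) = mex({0, 2, 3, 4, 6, 7, 9, 10, 11, 12}) = 1
G(38) = mex({0, 1, 3, 4, 5, 6, 7, 9, 10, 11, 12}) = 2
G(39) = mex({0, 1, 2, 4, 5, 6, 7, 9, 10, 12, 14}) = 3
G(40) = mex({0, 2, 3, 4, 6, 7, 11, 12, 14}) = 1
G(41) = mex({0, 1, 2, 3, 5, 6, 7, 9, 10, 11, 12}) = 4
G(42) = mex({0, 1, 2, 3, 4, 5, 6, 9, 10}) = 7
G(43) = mex({0, 1, 3, 4, 5, 7, 9, 10, 12, 15}) = 2
G(44) = mex({0, 2, 3, 4, 5, 6, 7, 9, 10, 12, 15}) = 1
G(45) = mex({0, 1, 2, 3, 4, 5, 6, 7, 9, 10, 12, 14}) = 8
G(46) = mex({0, 1, 3, 4, 5, 7, 8, 11, 12, 14}) = 2
G(47) = mex({0, 1, 2, 3, 4, 5, 6, 8, 9, 10, 11, 12}) = 7
G(48) = mex({0, 1, 2, 3, 5, 6, 7, 9, 10}) = 4
G(49) = mex({0, 2, 3, 4, 6, 7, 9, 10, 11, 12, 15}) = 1
G(50) = mex({0, 1, 4, 5, 6, 7, 9, 11, 12, 14, 15}) = 2
G(51) = mex({0, 1, 2, 3, 4, 5, 6, 7, 9, 12, 14, 15}) = 8
G(52) = mex({0, 2, 3, 4, 5, 6, 7, 8, 11, 12, 15}) = 1
G(53) = mex({0, 1, 2, 3, 5, 6, 7, 8, 9, 10, 11, 12}) = 4
Therefore G(53) = 4.

4


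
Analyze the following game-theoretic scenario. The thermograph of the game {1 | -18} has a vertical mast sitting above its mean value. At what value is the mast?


Game = {1 | -18}, a switch {a | b} with numbers a > b.
Its thermograph has left wall a - t and right wall b + t, which meet at t = (a - b)/2, where both equal (a + b)/2. So the mast (mean value) is at (a + b)/2.
Mean = (1 + (-18))/2 = -17/2 = -17/2

-17/2


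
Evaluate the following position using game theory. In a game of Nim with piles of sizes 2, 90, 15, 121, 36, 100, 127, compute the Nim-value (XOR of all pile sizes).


We need the XOR (exclusive or) of all pile sizes.
After XOR-ing pile 1 (size 2): 0 XOR 2 = 2
After XOR-ing pile 2 (size 90): 2 XOR 90 = 88
After XOR-ing pile 3 (size 15): 88 XOR 15 = 87
After XOR-ing pile 4 (size 121): 87 XOR 121 = 46
After XOR-ing pile 5 (size 36): 46 XOR 36 = 10
After XOR-ing pile 6 (size 100): 10 XOR 100 = 110
After XOR-ing pile 7 (size 127): 110 XOR 127 = 17
The Nim-value of this position is 17.

17


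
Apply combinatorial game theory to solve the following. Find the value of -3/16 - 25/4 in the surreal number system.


x = -3/16, y = 25/4
Converting to common denominator: 16
x = -3/16, y = 100/16
x - y = -3/16 - 25/4 = -103/16

-103/16


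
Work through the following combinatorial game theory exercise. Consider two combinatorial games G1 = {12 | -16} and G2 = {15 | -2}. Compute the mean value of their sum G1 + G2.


G1 = {12 | -16}, G2 = {15 | -2}
Each is a switch {a | b} with numbers a > b; its mean value is (a + b)/2, and mean value is additive over game sums: m(G1 + G2) = m(G1) + m(G2).
Mean of G1 = (12 + (-16))/2 = -4/2 = -2
Mean of G2 = (15 + (-2))/2 = 13/2 = 13/2
Mean of G1 + G2 = -2 + 13/2 = 9/2

9/2


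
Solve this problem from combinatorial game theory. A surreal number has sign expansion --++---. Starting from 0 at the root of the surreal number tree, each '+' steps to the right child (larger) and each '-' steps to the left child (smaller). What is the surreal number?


Sign expansion: --++---
Rule: track bounds (lo, hi), initially (-inf, +inf). On '+', the current value becomes lo and we move to the simplest number in (value, hi): value + 1 if hi = +inf, otherwise the midpoint (value + hi)/2. On '-', the current value becomes hi and we move to value - 1 if lo = -inf, otherwise the midpoint (lo + value)/2.
Start at 0.
Step 1: sign = -, move left. Bounds: (-inf, 0). Value = -1
Step 2: sign = -, move left. Bounds: (-inf, -1). Value = -2
Step 3: sign = +, move right. Bounds: (-2, -1). Value = -3/2
Step 4: sign = +, move right. Bounds: (-3/2, -1). Value = -5/4
Step 5: sign = -, move left. Bounds: (-3/2, -5/4). Value = -11/8
Step 6: sign = -, move left. Bounds: (-3/2, -11/8). Value = -23/16
Step 7: sign = -, move left. Bounds: (-3/2, -23/16). Value = -47/32
The surreal number with sign expansion --++--- is -47/32.

-47/32


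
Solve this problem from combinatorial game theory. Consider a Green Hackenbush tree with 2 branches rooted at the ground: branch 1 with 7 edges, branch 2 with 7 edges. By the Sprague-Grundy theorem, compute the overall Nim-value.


The tree has 2 branches from the ground vertex.
In Green Hackenbush, the Nim-value of a simple path of length k is k.
Branch 1: length 7, Nim-value = 7
Branch 2: length 7, Nim-value = 7
Total Nim-value = XOR of all branch values:
0 XOR 7 = 7
7 XOR 7 = 0
Nim-value of the tree = 0

0


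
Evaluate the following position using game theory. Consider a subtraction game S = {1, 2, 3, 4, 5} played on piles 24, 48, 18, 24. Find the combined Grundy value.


Subtraction set: {1, 2, 3, 4, 5}
For this subtraction set, G(n) = n mod 6 (period = max + 1 = 6).
Pile 1 (size 24): G(24) = 24 mod 6 = 0
Pile 2 (size 48): G(48) = 48 mod 6 = 0
Pile 3 (size 18): G(18) = 18 mod 6 = 0
Pile 4 (size 24): G(24) = 24 mod 6 = 0
Total Grundy value = XOR of all: 0 XOR 0 XOR 0 XOR 0 = 0

0


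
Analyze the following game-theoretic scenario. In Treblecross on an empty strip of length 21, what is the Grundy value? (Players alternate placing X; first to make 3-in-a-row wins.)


Treblecross: place X on empty cells; 3-in-a-row wins.
Playing within two cells of an existing X lets the opponent win at once, so sensible play treats the cells i-2..i+2 around each X as dead. The player left with no safe cell loses, so this is a normal-play take-away game on strips of safe cells.
Placing X at cell i (0-indexed) of a strip of k safe cells leaves independent strips of sizes max(0, i-2) and max(0, k-i-3). Hence G(k) = mex{ G(max(0,i-2)) XOR G(max(0,k-i-3)) : 0 <= i < k }, with G(0) = 0.
G(1): splits (0,0):0^0=0 -> mex({0}) = 1
G(2): splits (0,0):0^0=0 -> mex({0}) = 1
G(3): splits (0,0):0^0=0 -> mex({0}) = 1
G(4): splits (0,1):0^1=1 (0,0):0^0=0 -> mex({0, 1}) = 2
G(5): splits (0,2):0^1=1 (0,1):0^1=1 (0,0):0^0=0 -> mex({0, 1}) = 2
G(6) = mex({1}) = 0
G(7) = mex({0, 1, 2}) = 3
G(8) = mex({0, 1, 2}) = 3
G(9) = mex({0, 2}) = 1
G(10) = mex({0, 2, 3}) = 1
G(11) = mex({0, 3}) = 1
G(12) = mex({1, 3}) = 0
G(13) = mex({0, 1, 2, 3}) = 4
G(14) = mex({0, 1, 2}) = 3
G(15) = mex({0, 1, 2}) = 3
G(16) = mex({0, 1, 2, 4}) = 3
G(17) = mex({0, 1, 3, 4}) = 2
G(18) = mex({0, 1, 3, 4}) = 2
G(19) = mex({0, 1, 3, 5}) = 2
G(20) = mex({0, 1, 2, 3, 5}) = 4
G(21) = mex({0, 1, 2, 3, 5}) = 4
Therefore G(21) = 4.

4


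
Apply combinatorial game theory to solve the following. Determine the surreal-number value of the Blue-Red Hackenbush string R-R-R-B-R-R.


Edges (from ground): R-R-R-B-R-R
By Berlekamp's sign-expansion rule, a Blue-Red Hackenbush stalk has the value of the surreal number whose sign sequence is the edge sequence with B -> + and R -> -.
Sign sequence: ---+--
Trace the sign expansion in the surreal number tree, starting from 0:
Edge 1: R (sign -) -> bounds (-inf, 0), value = -1
Edge 2: R (sign -) -> bounds (-inf, -1), value = -2
Edge 3: R (sign -) -> bounds (-inf, -2), value = -3
Edge 4: B (sign +) -> bounds (-3, -2), value = -5/2
Edge 5: R (sign -) -> bounds (-3, -5/2), value = -11/4
Edge 6: R (sign -) -> bounds (-3, -11/4), value = -23/8
Game value = -23/8

-23/8


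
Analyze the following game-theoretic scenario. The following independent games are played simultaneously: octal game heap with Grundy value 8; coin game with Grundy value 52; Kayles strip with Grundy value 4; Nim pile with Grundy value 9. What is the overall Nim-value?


By the Sprague-Grundy theorem, the Grundy value of a sum of games is the XOR of individual Grundy values.
octal game heap: Grundy value = 8. Running XOR: 0 XOR 8 = 8
coin game: Grundy value = 52. Running XOR: 8 XOR 52 = 60
Kayles strip: Grundy value = 4. Running XOR: 60 XOR 4 = 56
Nim pile: Grundy value = 9. Running XOR: 56 XOR 9 = 49
The combined Grundy value is 49.

49


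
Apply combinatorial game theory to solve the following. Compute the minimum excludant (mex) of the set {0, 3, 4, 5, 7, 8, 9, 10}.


Set = {0, 3, 4, 5, 7, 8, 9, 10}
0 is in the set.
1 is NOT in the set. This is the mex.
mex = 1

1


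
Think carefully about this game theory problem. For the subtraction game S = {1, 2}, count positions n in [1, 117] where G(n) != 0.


Subtraction set S = {1, 2}, so G(n) = n mod 3.
G(n) = 0 when n is a multiple of 3.
Multiples of 3 in [1, 117]: 39
N-positions (nonzero Grundy) = 117 - 39 = 78

78
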